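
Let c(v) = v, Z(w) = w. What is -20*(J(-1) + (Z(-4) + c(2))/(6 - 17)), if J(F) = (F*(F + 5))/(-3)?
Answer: -1000/33 ≈ -30.303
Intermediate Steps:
J(F) = -F*(5 + F)/3 (J(F) = (F*(5 + F))*(-⅓) = -F*(5 + F)/3)
-20*(J(-1) + (Z(-4) + c(2))/(6 - 17)) = -20*(-⅓*(-1)*(5 - 1) + (-4 + 2)/(6 - 17)) = -20*(-⅓*(-1)*4 - 2/(-11)) = -20*(4/3 - 2*(-1/11)) = -20*(4/3 + 2/11) = -20*50/33 = -1000/33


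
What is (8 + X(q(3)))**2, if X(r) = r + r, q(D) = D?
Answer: 196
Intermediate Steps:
X(r) = 2*r
(8 + X(q(3)))**2 = (8 + 2*3)**2 = (8 + 6)**2 = 14**2 = 196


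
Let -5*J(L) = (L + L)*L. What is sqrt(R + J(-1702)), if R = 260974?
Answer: I*sqrt(22443690)/5 ≈ 947.5*I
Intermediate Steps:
J(L) = -2*L**2/5 (J(L) = -(L + L)*L/5 = -2*L*L/5 = -2*L**2/5)
sqrt(R + J(-1702)) = sqrt(260974 - 2/5*(-1702)**2) = sqrt(260974 - 2/5*2896804) = sqrt(260974 - 5793608/5) = sqrt(-4488738/5) = I*sqrt(22443690)/5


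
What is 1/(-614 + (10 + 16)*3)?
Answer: -1/536 ≈ -0.0018657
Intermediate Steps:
1/(-614 + (10 + 16)*3) = 1/(-614 + 26*3) = 1/(-614 + 78) = 1/(-536) = -1/536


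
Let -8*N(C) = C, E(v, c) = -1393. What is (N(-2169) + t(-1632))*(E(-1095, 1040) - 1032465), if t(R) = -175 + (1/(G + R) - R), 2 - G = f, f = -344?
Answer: -4595225354559/2572 ≈ -1.7866e+9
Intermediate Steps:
G = 346 (G = 2 - 1*(-344) = 2 + 344 = 346)
N(C) = -C/8
t(R) = -175 + 1/(346 + R) - R (t(R) = -175 + (1/(346 + R) - R) = -175 + 1/(346 + R) - R)
(N(-2169) + t(-1632))*(E(-1095, 1040) - 1032465) = (-⅛*(-2169) + (-60549 - 1*(-1632)² - 521*(-1632))/(346 - 1632))*(-1393 - 1032465) = (2169/8 + (-60549 - 1*2663424 + 850272)/(-1286))*(-1033858) = (2169/8 - (-60549 - 2663424 + 850272)/1286)*(-1033858) = (2169/8 - 1/1286*(-1873701))*(-1033858) = (2169/8 + 1873701/1286)*(-1033858) = (8889471/5144)*(-1033858) = -4595225354559/2572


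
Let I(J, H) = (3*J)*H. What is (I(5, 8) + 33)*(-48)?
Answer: -7344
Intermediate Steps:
I(J, H) = 3*H*J
(I(5, 8) + 33)*(-48) = (3*8*5 + 33)*(-48) = (120 + 33)*(-48) = 153*(-48) = -7344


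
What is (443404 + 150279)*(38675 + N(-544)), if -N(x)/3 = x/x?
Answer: 22958908976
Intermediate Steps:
N(x) = -3 (N(x) = -3*x/x = -3*1 = -3)
(443404 + 150279)*(38675 + N(-544)) = (443404 + 150279)*(38675 - 3) = 593683*38672 = 22958908976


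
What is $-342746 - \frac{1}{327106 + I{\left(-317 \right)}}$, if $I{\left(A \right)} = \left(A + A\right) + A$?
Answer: $- \frac{111788321631}{326155} \approx -3.4275 \cdot 10^{5}$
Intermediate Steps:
$I{\left(A \right)} = 3 A$ ($I{\left(A \right)} = 2 A + A = 3 A$)
$-342746 - \frac{1}{327106 + I{\left(-317 \right)}} = -342746 - \frac{1}{327106 + 3 \left(-317\right)} = -342746 - \frac{1}{327106 - 951} = -342746 - \frac{1}{326155} = - \frac{111788321631}{326155}$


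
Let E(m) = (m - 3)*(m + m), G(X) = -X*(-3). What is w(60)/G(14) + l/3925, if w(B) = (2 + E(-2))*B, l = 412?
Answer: 866384/27475 ≈ 31.534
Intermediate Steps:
G(X) = 3*X
E(m) = 2*m*(-3 + m) (E(m) = (-3 + m)*(2*m) = 2*m*(-3 + m))
w(B) = 22*B (w(B) = (2 + 2*(-2)*(-3 - 2))*B = (2 + 2*(-2)*(-5))*B = (2 + 20)*B = 22*B)
w(60)/G(14) + l/3925 = (22*60)/((3*14)) + 412/3925 = 1320/42 + 412*(1/3925) = 1320*(1/42) + 412/3925 = 220/7 + 412/3925 = 866384/27475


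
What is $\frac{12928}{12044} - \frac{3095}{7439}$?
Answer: $\frac{14723803}{22398829} \approx 0.65735$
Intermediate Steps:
$\frac{12928}{12044} - \frac{3095}{7439} = 12928 \cdot \frac{1}{12044} - \frac{3095}{7439} = \frac{3232}{3011} - \frac{3095}{7439} = \frac{14723803}{22398829}$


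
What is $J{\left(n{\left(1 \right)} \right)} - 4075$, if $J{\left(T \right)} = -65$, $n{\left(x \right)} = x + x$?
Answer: $-4140$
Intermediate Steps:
$n{\left(x \right)} = 2 x$
$J{\left(n{\left(1 \right)} \right)} - 4075 = -65 - 4075 = -4140$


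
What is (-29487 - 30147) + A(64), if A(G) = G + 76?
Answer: -59494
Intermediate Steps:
A(G) = 76 + G
(-29487 - 30147) + A(64) = (-29487 - 30147) + (76 + 64) = -59634 + 140 = -59494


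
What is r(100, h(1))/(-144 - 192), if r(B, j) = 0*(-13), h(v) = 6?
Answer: 0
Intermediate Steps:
r(B, j) = 0
r(100, h(1))/(-144 - 192) = 0/(-144 - 192) = 0/(-336) = -1/336*0 = 0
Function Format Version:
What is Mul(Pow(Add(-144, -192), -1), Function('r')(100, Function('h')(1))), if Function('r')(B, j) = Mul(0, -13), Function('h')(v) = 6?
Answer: 0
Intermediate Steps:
Function('r')(B, j) = 0
Mul(Pow(Add(-144, -192), -1), Function('r')(100, Function('h')(1))) = Mul(Pow(Add(-144, -192), -1), 0) = Mul(Pow(-336, -1), 0) = Mul(Rational(-1, 336), 0) = 0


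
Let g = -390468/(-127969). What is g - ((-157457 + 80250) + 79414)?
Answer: -282037115/127969 ≈ -2203.9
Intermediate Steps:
g = 390468/127969 (g = -390468*(-1/127969) = 390468/127969 ≈ 3.0513)
g - ((-157457 + 80250) + 79414) = 390468/127969 - ((-157457 + 80250) + 79414) = 390468/127969 - (-77207 + 79414) = 390468/127969 - 1*2207 = 390468/127969 - 2207 = -282037115/127969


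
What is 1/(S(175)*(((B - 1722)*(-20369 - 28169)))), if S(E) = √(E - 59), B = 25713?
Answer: -√29/67539559164 ≈ -7.9733e-11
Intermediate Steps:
S(E) = √(-59 + E)
1/(S(175)*(((B - 1722)*(-20369 - 28169)))) = 1/((√(-59 + 175))*(((25713 - 1722)*(-20369 - 28169)))) = 1/((√116)*((23991*(-48538)))) = 1/((2*√29)*(-1164475158)) = (√29/58)*(-1/1164475158) = -√29/67539559164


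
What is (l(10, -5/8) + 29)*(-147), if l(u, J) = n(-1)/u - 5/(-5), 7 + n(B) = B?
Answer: -21462/5 ≈ -4292.4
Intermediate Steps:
n(B) = -7 + B
l(u, J) = 1 - 8/u (l(u, J) = (-7 - 1)/u - 5/(-5) = -8/u - 5*(-1/5) = -8/u + 1 = 1 - 8/u)
(l(10, -5/8) + 29)*(-147) = ((-8 + 10)/10 + 29)*(-147) = ((1/10)*2 + 29)*(-147) = (1/5 + 29)*(-147) = (146/5)*(-147) = -21462/5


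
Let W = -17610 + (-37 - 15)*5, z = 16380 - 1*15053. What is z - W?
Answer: 19197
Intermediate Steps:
z = 1327 (z = 16380 - 15053 = 1327)
W = -17870 (W = -17610 - 52*5 = -17610 - 260 = -17870)
z - W = 1327 - 1*(-17870) = 1327 + 17870 = 19197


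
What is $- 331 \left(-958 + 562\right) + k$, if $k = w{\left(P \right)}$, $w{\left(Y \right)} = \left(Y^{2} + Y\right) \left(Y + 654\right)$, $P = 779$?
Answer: $870850536$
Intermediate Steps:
$w{\left(Y \right)} = \left(654 + Y\right) \left(Y + Y^{2}\right)$ ($w{\left(Y \right)} = \left(Y + Y^{2}\right) \left(654 + Y\right) = \left(654 + Y\right) \left(Y + Y^{2}\right)$)
$k = 870719460$ ($k = 779 \left(654 + 779^{2} + 655 \cdot 779\right) = 779 \left(654 + 606841 + 510245\right) = 779 \cdot 1117740 = 870719460$)
$- 331 \left(-958 + 562\right) + k = - 331 \left(-958 + 562\right) + 870719460 = \left(-331\right) \left(-396\right) + 870719460 = 131076 + 870719460 = 870850536$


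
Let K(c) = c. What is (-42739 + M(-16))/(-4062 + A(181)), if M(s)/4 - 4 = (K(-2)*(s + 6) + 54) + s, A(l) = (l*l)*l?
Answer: -42491/5925679 ≈ -0.0071707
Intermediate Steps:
A(l) = l³ (A(l) = l²*l = l³)
M(s) = 184 - 4*s (M(s) = 16 + 4*((-2*(s + 6) + 54) + s) = 16 + 4*((-2*(6 + s) + 54) + s) = 16 + 4*(((-12 - 2*s) + 54) + s) = 16 + 4*((42 - 2*s) + s) = 16 + 4*(42 - s) = 16 + (168 - 4*s) = 184 - 4*s)
(-42739 + M(-16))/(-4062 + A(181)) = (-42739 + (184 - 4*(-16)))/(-4062 + 181³) = (-42739 + (184 + 64))/(-4062 + 5929741) = (-42739 + 248)/5925679 = -42491*1/5925679 = -42491/5925679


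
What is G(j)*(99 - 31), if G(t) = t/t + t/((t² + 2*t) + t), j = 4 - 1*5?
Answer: 102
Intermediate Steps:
j = -1 (j = 4 - 5 = -1)
G(t) = 1 + t/(t² + 3*t)
G(j)*(99 - 31) = ((4 - 1)/(3 - 1))*(99 - 31) = (3/2)*68 = 102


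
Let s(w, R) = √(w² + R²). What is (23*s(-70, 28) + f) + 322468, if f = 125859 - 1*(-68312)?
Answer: 516639 + 322*√29 ≈ 5.1837e+5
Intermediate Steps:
s(w, R) = √(R² + w²)
f = 194171 (f = 125859 + 68312 = 194171)
(23*s(-70, 28) + f) + 322468 = (23*√(28² + (-70)²) + 194171) + 322468 = (23*√(784 + 4900) + 194171) + 322468 = (23*√5684 + 194171) + 322468 = (23*(14*√29) + 194171) + 322468 = (322*√29 + 194171) + 322468 = (194171 + 322*√29) + 322468 = 516639 + 322*√29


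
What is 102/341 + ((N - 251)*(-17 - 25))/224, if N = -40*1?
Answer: 299325/5456 ≈ 54.862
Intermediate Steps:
N = -40
102/341 + ((N - 251)*(-17 - 25))/224 = 102/341 + ((-40 - 251)*(-17 - 25))/224 = 102*(1/341) - 291*(-42)*(1/224) = 102/341 + 12222*(1/224) = 102/341 + 873/16 = 299325/5456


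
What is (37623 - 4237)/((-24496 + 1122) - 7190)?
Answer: -16693/15282 ≈ -1.0923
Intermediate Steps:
(37623 - 4237)/((-24496 + 1122) - 7190) = 33386/(-23374 - 7190) = 33386/(-30564) = 33386*(-1/30564) = -16693/15282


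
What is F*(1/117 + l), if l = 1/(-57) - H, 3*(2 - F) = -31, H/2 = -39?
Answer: 6414838/6669 ≈ 961.89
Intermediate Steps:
H = -78 (H = 2*(-39) = -78)
F = 37/3 (F = 2 - 1/3*(-31) = 2 + 31/3 = 37/3 ≈ 12.333)
l = 4445/57 (l = 1/(-57) - 1*(-78) = -1/57 + 78 = 4445/57 ≈ 77.982)
F*(1/117 + l) = 37*(1/117 + 4445/57)/3 = (37/3)*(173374/2223) = 6414838/6669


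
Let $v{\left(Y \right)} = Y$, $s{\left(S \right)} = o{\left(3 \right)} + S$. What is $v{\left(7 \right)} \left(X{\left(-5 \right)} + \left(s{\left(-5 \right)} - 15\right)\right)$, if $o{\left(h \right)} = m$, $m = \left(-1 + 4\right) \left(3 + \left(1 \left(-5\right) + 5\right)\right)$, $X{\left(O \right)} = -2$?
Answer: $-91$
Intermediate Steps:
$m = 9$ ($m = 3 \left(3 + \left(-5 + 5\right)\right) = 3 \left(3 + 0\right) = 3 \cdot 3 = 9$)
$o{\left(h \right)} = 9$
$s{\left(S \right)} = 9 + S$
$v{\left(7 \right)} \left(X{\left(-5 \right)} + \left(s{\left(-5 \right)} - 15\right)\right) = 7 \left(-2 + \left(\left(9 - 5\right) - 15\right)\right) = 7 \left(-2 + \left(4 - 15\right)\right) = 7 \left(-2 - 11\right) = 7 \left(-13\right) = -91$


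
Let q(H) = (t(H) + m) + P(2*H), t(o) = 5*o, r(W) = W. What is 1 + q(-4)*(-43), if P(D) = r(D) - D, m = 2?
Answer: 775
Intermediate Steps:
P(D) = 0 (P(D) = D - D = 0)
q(H) = 2 + 5*H (q(H) = (5*H + 2) + 0 = (2 + 5*H) + 0 = 2 + 5*H)
1 + q(-4)*(-43) = 1 + (2 + 5*(-4))*(-43) = 1 + (2 - 20)*(-43) = 1 - 18*(-43) = 1 + 774 = 775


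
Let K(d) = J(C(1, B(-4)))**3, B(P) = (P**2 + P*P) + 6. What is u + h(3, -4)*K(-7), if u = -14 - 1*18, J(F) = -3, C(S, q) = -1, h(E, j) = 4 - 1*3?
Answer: -59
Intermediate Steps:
h(E, j) = 1 (h(E, j) = 4 - 3 = 1)
B(P) = 6 + 2*P**2 (B(P) = (P**2 + P**2) + 6 = 2*P**2 + 6 = 6 + 2*P**2)
u = -32 (u = -14 - 18 = -32)
K(d) = -27 (K(d) = (-3)**3 = -27)
u + h(3, -4)*K(-7) = -32 + 1*(-27) = -32 - 27 = -59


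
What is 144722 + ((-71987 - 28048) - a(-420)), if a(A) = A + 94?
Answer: 45013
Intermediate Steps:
a(A) = 94 + A
144722 + ((-71987 - 28048) - a(-420)) = 144722 + ((-71987 - 28048) - (94 - 420)) = 144722 + (-100035 - 1*(-326)) = 144722 + (-100035 + 326) = 144722 - 99709 = 45013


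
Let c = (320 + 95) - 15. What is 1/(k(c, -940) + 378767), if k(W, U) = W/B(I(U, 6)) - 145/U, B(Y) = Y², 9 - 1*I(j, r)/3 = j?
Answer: 1523816892/577171787864225 ≈ 2.6401e-6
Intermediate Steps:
I(j, r) = 27 - 3*j
c = 400 (c = 415 - 15 = 400)
k(W, U) = -145/U + W/(27 - 3*U)² (k(W, U) = W/((27 - 3*U)²) - 145/U = W/(27 - 3*U)² - 145/U = -145/U + W/(27 - 3*U)²)
1/(k(c, -940) + 378767) = 1/((-145/(-940) + (⅑)*400/(-9 - 940)²) + 378767) = 1/((-145*(-1/940) + (⅑)*400/(-949)²) + 378767) = 1/((29/188 + (⅑)*400*(1/900601)) + 378767) = 1/((29/188 + 400/8105409) + 378767) = 1/(235132061/1523816892 + 378767) = 1/(577171787864225/1523816892) = 1523816892/577171787864225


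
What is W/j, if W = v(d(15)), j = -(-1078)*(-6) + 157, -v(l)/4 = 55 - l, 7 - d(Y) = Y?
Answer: 252/6311 ≈ 0.039930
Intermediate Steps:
d(Y) = 7 - Y
v(l) = -220 + 4*l (v(l) = -4*(55 - l) = -220 + 4*l)
j = -6311 (j = -154*42 + 157 = -6468 + 157 = -6311)
W = -252 (W = -220 + 4*(7 - 1*15) = -220 + 4*(7 - 15) = -220 + 4*(-8) = -220 - 32 = -252)
W/j = -252/(-6311) = -252*(-1/6311) = 252/6311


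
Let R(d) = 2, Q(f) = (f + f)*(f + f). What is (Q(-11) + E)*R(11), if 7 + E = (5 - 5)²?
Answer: 954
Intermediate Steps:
Q(f) = 4*f² (Q(f) = (2*f)*(2*f) = 4*f²)
E = -7 (E = -7 + (5 - 5)² = -7 + 0² = -7 + 0 = -7)
(Q(-11) + E)*R(11) = (4*(-11)² - 7)*2 = (4*121 - 7)*2 = (484 - 7)*2 = 477*2 = 954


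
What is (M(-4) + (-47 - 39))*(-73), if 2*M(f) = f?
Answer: 6424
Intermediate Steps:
M(f) = f/2
(M(-4) + (-47 - 39))*(-73) = ((½)*(-4) + (-47 - 39))*(-73) = (-2 - 86)*(-73) = -88*(-73) = 6424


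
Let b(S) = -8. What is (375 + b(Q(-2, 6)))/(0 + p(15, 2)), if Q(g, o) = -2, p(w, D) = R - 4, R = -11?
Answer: -367/15 ≈ -24.467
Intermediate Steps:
p(w, D) = -15 (p(w, D) = -11 - 4 = -15)
(375 + b(Q(-2, 6)))/(0 + p(15, 2)) = (375 - 8)/(0 - 15) = 367/(-15) = 367*(-1/15) = -367/15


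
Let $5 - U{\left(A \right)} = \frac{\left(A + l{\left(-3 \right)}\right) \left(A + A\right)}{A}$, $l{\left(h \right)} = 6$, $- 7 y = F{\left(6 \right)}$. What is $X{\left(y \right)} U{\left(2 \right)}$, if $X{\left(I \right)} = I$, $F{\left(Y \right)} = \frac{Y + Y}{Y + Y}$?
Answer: $\frac{11}{7} \approx 1.5714$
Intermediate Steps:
$F{\left(Y \right)} = 1$ ($F{\left(Y \right)} = \frac{2 Y}{2 Y} = 2 Y \frac{1}{2 Y} = 1$)
$y = - \frac{1}{7}$ ($y = \left(- \frac{1}{7}\right) 1 = - \frac{1}{7} \approx -0.14286$)
$U{\left(A \right)} = -7 - 2 A$ ($U{\left(A \right)} = 5 - \frac{\left(A + 6\right) \left(A + A\right)}{A} = 5 - \frac{\left(6 + A\right) 2 A}{A} = 5 - \frac{2 A \left(6 + A\right)}{A} = 5 - \left(12 + 2 A\right) = -7 - 2 A$)
$X{\left(y \right)} U{\left(2 \right)} = - \frac{-7 - 4}{7} = \left(- \frac{1}{7}\right) \left(-11\right) = \frac{11}{7}$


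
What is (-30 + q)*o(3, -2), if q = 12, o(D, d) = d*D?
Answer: 108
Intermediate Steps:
o(D, d) = D*d
(-30 + q)*o(3, -2) = (-30 + 12)*(3*(-2)) = -18*(-6) = 108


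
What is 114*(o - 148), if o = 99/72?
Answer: -66861/4 ≈ -16715.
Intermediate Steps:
o = 11/8 (o = 99*(1/72) = 11/8 ≈ 1.3750)
114*(o - 148) = 114*(11/8 - 148) = 114*(-1173/8) = -66861/4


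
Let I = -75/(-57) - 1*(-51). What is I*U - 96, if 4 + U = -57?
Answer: -62458/19 ≈ -3287.3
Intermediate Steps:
I = 994/19 (I = -75*(-1/57) + 51 = 25/19 + 51 = 994/19 ≈ 52.316)
U = -61 (U = -4 - 57 = -61)
I*U - 96 = (994/19)*(-61) - 96 = -60634/19 - 96 = -62458/19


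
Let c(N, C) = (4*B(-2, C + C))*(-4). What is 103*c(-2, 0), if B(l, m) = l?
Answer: 3296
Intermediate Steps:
c(N, C) = 32 (c(N, C) = (4*(-2))*(-4) = -8*(-4) = 32)
103*c(-2, 0) = 103*32 = 3296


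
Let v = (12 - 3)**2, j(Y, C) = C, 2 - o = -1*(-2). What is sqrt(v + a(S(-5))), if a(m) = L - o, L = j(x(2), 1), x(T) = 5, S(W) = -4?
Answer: sqrt(82) ≈ 9.0554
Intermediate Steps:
o = 0 (o = 2 - (-1)*(-2) = 2 - 1*2 = 2 - 2 = 0)
L = 1
v = 81 (v = 9**2 = 81)
a(m) = 1 (a(m) = 1 - 1*0 = 1 + 0 = 1)
sqrt(v + a(S(-5))) = sqrt(81 + 1) = sqrt(82)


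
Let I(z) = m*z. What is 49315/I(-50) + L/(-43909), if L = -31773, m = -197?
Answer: 495667277/86500730 ≈ 5.7302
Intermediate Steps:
I(z) = -197*z
49315/I(-50) + L/(-43909) = 49315/((-197*(-50))) - 31773/(-43909) = 49315/9850 - 31773*(-1/43909) = 49315*(1/9850) + 31773/43909 = 9863/1970 + 31773/43909 = 495667277/86500730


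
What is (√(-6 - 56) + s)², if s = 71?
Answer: (71 + I*√62)² ≈ 4979.0 + 1118.1*I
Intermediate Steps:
(√(-6 - 56) + s)² = (√(-6 - 56) + 71)² = (√(-62) + 71)² = (I*√62 + 71)² = (71 + I*√62)²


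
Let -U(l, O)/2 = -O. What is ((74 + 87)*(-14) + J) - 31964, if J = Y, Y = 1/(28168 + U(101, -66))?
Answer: -959335847/28036 ≈ -34218.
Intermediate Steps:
U(l, O) = 2*O (U(l, O) = -(-2)*O = 2*O)
Y = 1/28036 (Y = 1/(28168 + 2*(-66)) = 1/(28168 - 132) = 1/28036 ≈ 3.5668e-5)
J = 1/28036 ≈ 3.5668e-5
((74 + 87)*(-14) + J) - 31964 = ((74 + 87)*(-14) + 1/28036) - 31964 = (161*(-14) + 1/28036) - 31964 = (-2254 + 1/28036) - 31964 = -63193143/28036 - 31964 = -959335847/28036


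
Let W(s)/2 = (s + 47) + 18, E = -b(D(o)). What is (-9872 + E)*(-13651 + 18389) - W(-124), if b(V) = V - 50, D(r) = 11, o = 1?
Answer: -46588636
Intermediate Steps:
b(V) = -50 + V
E = 39 (E = -(-50 + 11) = -1*(-39) = 39)
W(s) = 130 + 2*s (W(s) = 2*((s + 47) + 18) = 2*((47 + s) + 18) = 2*(65 + s) = 130 + 2*s)
(-9872 + E)*(-13651 + 18389) - W(-124) = (-9872 + 39)*(-13651 + 18389) - (130 + 2*(-124)) = -9833*4738 - (130 - 248) = -46588754 - 1*(-118) = -46588754 + 118 = -46588636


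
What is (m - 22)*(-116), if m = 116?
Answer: -10904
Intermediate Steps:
(m - 22)*(-116) = (116 - 22)*(-116) = 94*(-116) = -10904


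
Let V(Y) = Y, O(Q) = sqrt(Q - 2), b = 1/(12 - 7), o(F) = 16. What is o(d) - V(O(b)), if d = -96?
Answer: 16 - 3*I*sqrt(5)/5 ≈ 16.0 - 1.3416*I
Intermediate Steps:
b = 1/5 ≈ 0.20000
O(Q) = sqrt(-2 + Q)
o(d) - V(O(b)) = 16 - sqrt(-2 + 1/5) = 16 - sqrt(-9/5) = 16 - 3*I*sqrt(5)/5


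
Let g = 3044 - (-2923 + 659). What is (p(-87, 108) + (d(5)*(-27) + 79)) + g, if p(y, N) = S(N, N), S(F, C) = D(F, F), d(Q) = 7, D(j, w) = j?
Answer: 5306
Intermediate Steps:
S(F, C) = F
p(y, N) = N
g = 5308 (g = 3044 - 1*(-2264) = 3044 + 2264 = 5308)
(p(-87, 108) + (d(5)*(-27) + 79)) + g = (108 + (7*(-27) + 79)) + 5308 = (108 + (-189 + 79)) + 5308 = (108 - 110) + 5308 = -2 + 5308 = 5306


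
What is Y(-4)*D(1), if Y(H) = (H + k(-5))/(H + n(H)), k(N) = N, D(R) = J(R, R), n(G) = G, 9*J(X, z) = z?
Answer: 1/8 ≈ 0.12500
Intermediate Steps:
J(X, z) = z/9
D(R) = R/9
Y(H) = (-5 + H)/(2*H) (Y(H) = (H - 5)/(H + H) = (-5 + H)/((2*H)) = (-5 + H)*(1/(2*H)) = (-5 + H)/(2*H))
Y(-4)*D(1) = ((1/2)*(-5 - 4)/(-4))*((1/9)*1) = ((1/2)*(-1/4)*(-9))*(1/9) = (9/8)*(1/9) = 1/8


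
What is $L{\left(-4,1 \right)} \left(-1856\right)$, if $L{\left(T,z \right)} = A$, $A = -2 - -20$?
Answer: $-33408$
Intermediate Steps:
$A = 18$ ($A = -2 + 20 = 18$)
$L{\left(T,z \right)} = 18$
$L{\left(-4,1 \right)} \left(-1856\right) = 18 \left(-1856\right) = -33408$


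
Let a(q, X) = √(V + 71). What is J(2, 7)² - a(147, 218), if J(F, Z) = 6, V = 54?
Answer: 36 - 5*√5 ≈ 24.820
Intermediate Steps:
a(q, X) = 5*√5 (a(q, X) = √(54 + 71) = √125 = 5*√5)
J(2, 7)² - a(147, 218) = 6² - 5*√5 = 36 - 5*√5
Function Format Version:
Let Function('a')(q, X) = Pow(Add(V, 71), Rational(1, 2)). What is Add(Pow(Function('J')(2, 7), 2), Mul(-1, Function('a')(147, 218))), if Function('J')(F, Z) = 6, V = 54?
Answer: Add(36, Mul(-5, Pow(5, Rational(1, 2)))) ≈ 24.820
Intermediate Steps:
Function('a')(q, X) = Mul(5, Pow(5, Rational(1, 2))) (Function('a')(q, X) = Pow(Add(54, 71), Rational(1, 2)) = Pow(125, Rational(1, 2)) = Mul(5, Pow(5, Rational(1, 2))))
Add(Pow(Function('J')(2, 7), 2), Mul(-1, Function('a')(147, 218))) = Add(Pow(6, 2), Mul(-1, Mul(5, Pow(5, Rational(1, 2))))) = Add(36, Mul(-5, Pow(5, Rational(1, 2))))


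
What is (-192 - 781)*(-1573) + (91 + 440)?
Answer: 1531060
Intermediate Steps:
(-192 - 781)*(-1573) + (91 + 440) = -973*(-1573) + 531 = 1530529 + 531 = 1531060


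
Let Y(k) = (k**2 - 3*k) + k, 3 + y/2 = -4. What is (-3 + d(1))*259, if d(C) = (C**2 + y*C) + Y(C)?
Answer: -4403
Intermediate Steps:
y = -14 (y = -6 + 2*(-4) = -6 - 8 = -14)
Y(k) = k**2 - 2*k
d(C) = C**2 - 14*C + C*(-2 + C) (d(C) = (C**2 - 14*C) + C*(-2 + C) = C**2 - 14*C + C*(-2 + C))
(-3 + d(1))*259 = (-3 + 2*1*(-8 + 1))*259 = (-3 + 2*1*(-7))*259 = (-3 - 14)*259 = -17*259 = -4403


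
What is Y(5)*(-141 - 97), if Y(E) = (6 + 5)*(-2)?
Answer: 5236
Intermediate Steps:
Y(E) = -22 (Y(E) = 11*(-2) = -22)
Y(5)*(-141 - 97) = -22*(-141 - 97) = -22*(-238) = 5236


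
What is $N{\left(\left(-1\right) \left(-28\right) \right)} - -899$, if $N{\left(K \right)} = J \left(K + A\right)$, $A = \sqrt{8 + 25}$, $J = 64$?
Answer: $2691 + 64 \sqrt{33} \approx 3058.7$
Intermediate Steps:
$A = \sqrt{33} \approx 5.7446$
$N{\left(K \right)} = 64 K + 64 \sqrt{33}$ ($N{\left(K \right)} = 64 \left(K + \sqrt{33}\right) = 64 K + 64 \sqrt{33}$)
$N{\left(\left(-1\right) \left(-28\right) \right)} - -899 = \left(64 \left(\left(-1\right) \left(-28\right)\right) + 64 \sqrt{33}\right) - -899 = \left(64 \cdot 28 + 64 \sqrt{33}\right) + 899 = \left(1792 + 64 \sqrt{33}\right) + 899 = 2691 + 64 \sqrt{33}$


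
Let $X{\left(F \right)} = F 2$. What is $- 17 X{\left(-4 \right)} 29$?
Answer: $3944$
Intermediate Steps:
$X{\left(F \right)} = 2 F$
$- 17 X{\left(-4 \right)} 29 = - 17 \cdot 2 \left(-4\right) 29 = - 17 \left(\left(-8\right) 29\right) = \left(-17\right) \left(-232\right) = 3944$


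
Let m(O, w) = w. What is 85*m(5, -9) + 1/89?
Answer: -68084/89 ≈ -764.99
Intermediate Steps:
85*m(5, -9) + 1/89 = 85*(-9) + 1/89 = -765 + 1/89 = -68084/89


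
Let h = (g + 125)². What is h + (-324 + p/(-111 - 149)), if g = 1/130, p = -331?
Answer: 64660229/4225 ≈ 15304.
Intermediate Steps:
g = 1/130 ≈ 0.0076923
h = 264095001/16900 (h = (1/130 + 125)² = (16251/130)² = 264095001/16900 ≈ 15627.)
h + (-324 + p/(-111 - 149)) = 264095001/16900 + (-324 - 331/(-111 - 149)) = 264095001/16900 + (-324 - 331/(-260)) = 264095001/16900 + (-324 - 1/260*(-331)) = 264095001/16900 + (-324 + 331/260) = 264095001/16900 - 83909/260 = 64660229/4225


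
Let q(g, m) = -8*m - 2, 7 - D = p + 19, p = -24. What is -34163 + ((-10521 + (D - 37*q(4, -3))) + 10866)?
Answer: -34620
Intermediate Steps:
D = 12 (D = 7 - (-24 + 19) = 7 - 1*(-5) = 7 + 5 = 12)
q(g, m) = -2 - 8*m
-34163 + ((-10521 + (D - 37*q(4, -3))) + 10866) = -34163 + ((-10521 + (12 - 37*(-2 - 8*(-3)))) + 10866) = -34163 + ((-10521 + (12 - 37*(-2 + 24))) + 10866) = -34163 + ((-10521 + (12 - 37*22)) + 10866) = -34163 + ((-10521 + (12 - 814)) + 10866) = -34163 + ((-10521 - 802) + 10866) = -34163 + (-11323 + 10866) = -34163 - 457 = -34620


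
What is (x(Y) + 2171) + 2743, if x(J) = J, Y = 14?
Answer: 4928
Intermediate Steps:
(x(Y) + 2171) + 2743 = (14 + 2171) + 2743 = 2185 + 2743 = 4928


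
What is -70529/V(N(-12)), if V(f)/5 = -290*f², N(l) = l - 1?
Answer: 70529/245050 ≈ 0.28781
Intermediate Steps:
N(l) = -1 + l
V(f) = -1450*f² (V(f) = 5*(-290*f²) = -1450*f²)
-70529/V(N(-12)) = -70529*(-1/(1450*(-1 - 12)²)) = -70529/((-1450*(-13)²)) = -70529/((-1450*169)) = -70529/(-245050) = -70529*(-1/245050) = 70529/245050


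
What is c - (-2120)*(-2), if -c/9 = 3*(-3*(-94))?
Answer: -11854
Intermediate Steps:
c = -7614 (c = -27*(-3*(-94)) = -27*282 = -9*846 = -7614)
c - (-2120)*(-2) = -7614 - (-2120)*(-2) = -7614 - 1*4240 = -7614 - 4240 = -11854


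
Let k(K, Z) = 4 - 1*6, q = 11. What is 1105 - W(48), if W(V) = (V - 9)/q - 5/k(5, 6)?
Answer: 24177/22 ≈ 1099.0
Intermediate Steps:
k(K, Z) = -2 (k(K, Z) = 4 - 6 = -2)
W(V) = 37/22 + V/11 (W(V) = (V - 9)/11 - 5/(-2) = (-9 + V)*(1/11) - 5*(-1/2) = (-9/11 + V/11) + 5/2 = 37/22 + V/11)
1105 - W(48) = 1105 - (37/22 + (1/11)*48) = 1105 - (37/22 + 48/11) = 1105 - 1*133/22 = 1105 - 133/22 = 24177/22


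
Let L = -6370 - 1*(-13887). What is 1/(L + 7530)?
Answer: 1/15047 ≈ 6.6458e-5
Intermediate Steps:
L = 7517 (L = -6370 + 13887 = 7517)
1/(L + 7530) = 1/(7517 + 7530) = 1/15047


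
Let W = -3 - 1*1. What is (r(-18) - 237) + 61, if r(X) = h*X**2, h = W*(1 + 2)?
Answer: -4064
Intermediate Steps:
W = -4 (W = -3 - 1 = -4)
h = -12 (h = -4*(1 + 2) = -4*3 = -12)
r(X) = -12*X**2
(r(-18) - 237) + 61 = (-12*(-18)**2 - 237) + 61 = (-12*324 - 237) + 61 = (-3888 - 237) + 61 = -4125 + 61 = -4064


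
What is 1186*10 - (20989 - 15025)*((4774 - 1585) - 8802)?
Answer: 33487792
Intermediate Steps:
1186*10 - (20989 - 15025)*((4774 - 1585) - 8802) = 11860 - 5964*(3189 - 8802) = 11860 - 5964*(-5613) = 11860 - 1*(-33475932) = 11860 + 33475932 = 33487792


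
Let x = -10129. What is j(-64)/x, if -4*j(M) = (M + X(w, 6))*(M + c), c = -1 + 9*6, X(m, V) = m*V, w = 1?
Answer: 319/20258 ≈ 0.015747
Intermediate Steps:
X(m, V) = V*m
c = 53 (c = -1 + 54 = 53)
j(M) = -(6 + M)*(53 + M)/4 (j(M) = -(M + 6*1)*(M + 53)/4 = -(M + 6)*(53 + M)/4 = -(6 + M)*(53 + M)/4)
j(-64)/x = (-159/2 - 59/4*(-64) - ¼*(-64)²)/(-10129) = (-159/2 + 944 - ¼*4096)*(-1/10129) = (-159/2 + 944 - 1024)*(-1/10129) = -319/2*(-1/10129) = 319/20258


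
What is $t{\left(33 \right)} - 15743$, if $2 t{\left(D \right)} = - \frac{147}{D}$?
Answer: $- \frac{346395}{22} \approx -15745.0$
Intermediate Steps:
$t{\left(D \right)} = - \frac{147}{2 D}$ ($t{\left(D \right)} = \frac{\left(-147\right) \frac{1}{D}}{2} = - \frac{147}{2 D}$)
$t{\left(33 \right)} - 15743 = - \frac{147}{2 \cdot 33} - 15743 = \left(- \frac{147}{2}\right) \frac{1}{33} - 15743 = - \frac{49}{22} - 15743 = - \frac{346395}{22}$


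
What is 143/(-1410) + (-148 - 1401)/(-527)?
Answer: 2108729/743070 ≈ 2.8379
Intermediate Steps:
143/(-1410) + (-148 - 1401)/(-527) = 143*(-1/1410) - 1549*(-1/527) = -143/1410 + 1549/527 = 2108729/743070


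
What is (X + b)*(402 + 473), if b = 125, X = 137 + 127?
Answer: 340375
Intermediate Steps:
X = 264
(X + b)*(402 + 473) = (264 + 125)*(402 + 473) = 389*875 = 340375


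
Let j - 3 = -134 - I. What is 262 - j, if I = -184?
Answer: 209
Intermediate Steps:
j = 53 (j = 3 + (-134 - 1*(-184)) = 3 + (-134 + 184) = 3 + 50 = 53)
262 - j = 262 - 1*53 = 262 - 53 = 209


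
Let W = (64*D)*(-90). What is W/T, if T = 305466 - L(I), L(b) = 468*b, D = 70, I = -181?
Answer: -67200/65029 ≈ -1.0334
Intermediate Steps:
W = -403200 (W = (64*70)*(-90) = 4480*(-90) = -403200)
T = 390174 (T = 305466 - 468*(-181) = 305466 - 1*(-84708) = 305466 + 84708 = 390174)
W/T = -403200/390174 = -403200*1/390174 = -67200/65029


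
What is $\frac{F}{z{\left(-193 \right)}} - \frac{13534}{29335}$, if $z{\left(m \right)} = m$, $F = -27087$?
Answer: $\frac{791985083}{5661655} \approx 139.89$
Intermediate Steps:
$\frac{F}{z{\left(-193 \right)}} - \frac{13534}{29335} = - \frac{27087}{-193} - \frac{13534}{29335} = \left(-27087\right) \left(- \frac{1}{193}\right) - \frac{13534}{29335} = \frac{27087}{193} - \frac{13534}{29335} = \frac{791985083}{5661655}$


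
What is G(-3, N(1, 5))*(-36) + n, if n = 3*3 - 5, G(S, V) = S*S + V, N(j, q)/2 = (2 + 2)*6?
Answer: -2048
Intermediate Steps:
N(j, q) = 48 (N(j, q) = 2*((2 + 2)*6) = 2*(4*6) = 2*24 = 48)
G(S, V) = V + S**2 (G(S, V) = S**2 + V = V + S**2)
n = 4 (n = 9 - 5 = 4)
G(-3, N(1, 5))*(-36) + n = (48 + (-3)**2)*(-36) + 4 = (48 + 9)*(-36) + 4 = 57*(-36) + 4 = -2052 + 4 = -2048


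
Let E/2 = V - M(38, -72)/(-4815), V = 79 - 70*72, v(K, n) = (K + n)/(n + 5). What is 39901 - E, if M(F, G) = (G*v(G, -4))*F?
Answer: 26609097/535 ≈ 49737.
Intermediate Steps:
v(K, n) = (K + n)/(5 + n)
V = -4961 (V = 79 - 5040 = -4961)
M(F, G) = F*G*(-4 + G) (M(F, G) = (G*((G - 4)/(5 - 4)))*F = (G*((-4 + G)/1))*F = (G*(1*(-4 + G)))*F = (G*(-4 + G))*F = F*G*(-4 + G))
E = -5262062/535 (E = 2*(-4961 - 38*(-72)*(-4 - 72)/(-4815)) = 2*(-4961 - 38*(-72)*(-76)*(-1)/4815) = 2*(-4961 - 207936*(-1)/4815) = 2*(-4961 - 1*(-23104/535)) = 2*(-4961 + 23104/535) = 2*(-2631031/535) = -5262062/535 ≈ -9835.6)
39901 - E = 39901 - 1*(-5262062/535) = 39901 + 5262062/535 = 26609097/535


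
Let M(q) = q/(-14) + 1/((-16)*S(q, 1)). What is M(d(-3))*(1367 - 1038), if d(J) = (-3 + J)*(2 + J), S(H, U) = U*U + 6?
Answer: -2303/16 ≈ -143.94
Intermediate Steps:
S(H, U) = 6 + U**2 (S(H, U) = U**2 + 6 = 6 + U**2)
M(q) = -1/112 - q/14 (M(q) = q/(-14) + 1/((-16)*(6 + 1**2)) = q*(-1/14) - 1/(16*(6 + 1)) = -q/14 - 1/16/7 = -q/14 - 1/16*1/7 = -q/14 - 1/112 = -1/112 - q/14)
M(d(-3))*(1367 - 1038) = (-1/112 - (-6 + (-3)**2 - 1*(-3))/14)*(1367 - 1038) = (-1/112 - (-6 + 9 + 3)/14)*329 = (-1/112 - 1/14*6)*329 = (-1/112 - 3/7)*329 = -7/16*329 = -2303/16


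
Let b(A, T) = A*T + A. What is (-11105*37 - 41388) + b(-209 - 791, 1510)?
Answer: -1963273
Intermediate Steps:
b(A, T) = A + A*T
(-11105*37 - 41388) + b(-209 - 791, 1510) = (-11105*37 - 41388) + (-209 - 791)*(1 + 1510) = (-410885 - 41388) - 1000*1511 = -452273 - 1511000 = -1963273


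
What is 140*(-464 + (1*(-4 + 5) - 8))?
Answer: -65940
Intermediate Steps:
140*(-464 + (1*(-4 + 5) - 8)) = 140*(-464 + (1*1 - 8)) = 140*(-464 + (1 - 8)) = 140*(-464 - 7) = 140*(-471) = -65940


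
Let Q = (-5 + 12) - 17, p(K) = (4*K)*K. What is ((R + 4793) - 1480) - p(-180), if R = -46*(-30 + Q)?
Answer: -124447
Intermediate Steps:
p(K) = 4*K**2
Q = -10 (Q = 7 - 17 = -10)
R = 1840 (R = -46*(-30 - 10) = -46*(-40) = 1840)
((R + 4793) - 1480) - p(-180) = ((1840 + 4793) - 1480) - 4*(-180)**2 = (6633 - 1480) - 4*32400 = 5153 - 1*129600 = 5153 - 129600 = -124447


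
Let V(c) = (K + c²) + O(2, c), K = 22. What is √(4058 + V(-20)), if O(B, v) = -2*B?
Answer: 2*√1119 ≈ 66.903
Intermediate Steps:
V(c) = 18 + c² (V(c) = (22 + c²) - 2*2 = (22 + c²) - 4 = 18 + c²)
√(4058 + V(-20)) = √(4058 + (18 + (-20)²)) = √(4058 + (18 + 400)) = √(4058 + 418) = √4476 = 2*√1119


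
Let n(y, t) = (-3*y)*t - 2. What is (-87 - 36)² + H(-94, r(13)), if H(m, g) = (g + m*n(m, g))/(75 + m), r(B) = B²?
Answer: 4766946/19 ≈ 2.5089e+5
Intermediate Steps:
n(y, t) = -2 - 3*t*y (n(y, t) = -3*t*y - 2 = -2 - 3*t*y)
H(m, g) = (g + m*(-2 - 3*g*m))/(75 + m)
(-87 - 36)² + H(-94, r(13)) = (-87 - 36)² + (13² - 1*(-94)*(2 + 3*13²*(-94)))/(75 - 94) = (-123)² + (169 - 1*(-94)*(2 + 3*169*(-94)))/(-19) = 15129 - (169 - 1*(-94)*(2 - 47658))/19 = 15129 - (169 - 1*(-94)*(-47656))/19 = 15129 - (169 - 4479664)/19 = 15129 - 1/19*(-4479495) = 15129 + 4479495/19 = 4766946/19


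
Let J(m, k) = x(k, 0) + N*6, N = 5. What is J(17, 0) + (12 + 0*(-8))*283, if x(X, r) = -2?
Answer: 3424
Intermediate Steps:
J(m, k) = 28 (J(m, k) = -2 + 5*6 = -2 + 30 = 28)
J(17, 0) + (12 + 0*(-8))*283 = 28 + (12 + 0*(-8))*283 = 28 + (12 + 0)*283 = 28 + 12*283 = 28 + 3396 = 3424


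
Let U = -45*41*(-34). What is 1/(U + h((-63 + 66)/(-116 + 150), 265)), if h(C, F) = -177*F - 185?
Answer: 1/15640 ≈ 6.3939e-5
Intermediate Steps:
U = 62730 (U = -1845*(-34) = 62730)
h(C, F) = -185 - 177*F
1/(U + h((-63 + 66)/(-116 + 150), 265)) = 1/(62730 + (-185 - 177*265)) = 1/(62730 + (-185 - 46905)) = 1/(62730 - 47090) = 1/15640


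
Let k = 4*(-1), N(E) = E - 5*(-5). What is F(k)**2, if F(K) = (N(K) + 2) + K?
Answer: 361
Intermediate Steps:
N(E) = 25 + E (N(E) = E + 25 = 25 + E)
k = -4
F(K) = 27 + 2*K (F(K) = ((25 + K) + 2) + K = (27 + K) + K = 27 + 2*K)
F(k)**2 = (27 + 2*(-4))**2 = (27 - 8)**2 = 19**2 = 361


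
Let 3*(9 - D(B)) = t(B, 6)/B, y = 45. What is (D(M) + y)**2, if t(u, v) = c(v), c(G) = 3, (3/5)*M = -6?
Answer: 292681/100 ≈ 2926.8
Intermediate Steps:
M = -10 (M = (5/3)*(-6) = -10)
t(u, v) = 3
D(B) = 9 - 1/B
(D(M) + y)**2 = ((9 - 1/(-10)) + 45)**2 = ((9 - 1*(-1/10)) + 45)**2 = ((9 + 1/10) + 45)**2 = (91/10 + 45)**2 = (541/10)**2 = 292681/100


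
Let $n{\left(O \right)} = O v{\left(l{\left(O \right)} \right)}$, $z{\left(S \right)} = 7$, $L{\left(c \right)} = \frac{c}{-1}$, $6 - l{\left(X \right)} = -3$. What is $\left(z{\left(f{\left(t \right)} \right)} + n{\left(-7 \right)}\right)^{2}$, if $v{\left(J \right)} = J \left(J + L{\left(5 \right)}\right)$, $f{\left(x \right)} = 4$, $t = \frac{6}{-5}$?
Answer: $60025$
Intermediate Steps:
$l{\left(X \right)} = 9$ ($l{\left(X \right)} = 6 - -3 = 6 + 3 = 9$)
$t = - \frac{6}{5}$ ($t = 6 \left(- \frac{1}{5}\right) = - \frac{6}{5} \approx -1.2$)
$L{\left(c \right)} = - c$ ($L{\left(c \right)} = c \left(-1\right) = - c$)
$v{\left(J \right)} = J \left(-5 + J\right)$ ($v{\left(J \right)} = J \left(J - 5\right) = J \left(-5 + J\right)$)
$n{\left(O \right)} = 36 O$ ($n{\left(O \right)} = O 9 \left(-5 + 9\right) = O 9 \cdot 4 = O 36 = 36 O$)
$\left(z{\left(f{\left(t \right)} \right)} + n{\left(-7 \right)}\right)^{2} = \left(7 + 36 \left(-7\right)\right)^{2} = \left(7 - 252\right)^{2} = \left(-245\right)^{2} = 60025$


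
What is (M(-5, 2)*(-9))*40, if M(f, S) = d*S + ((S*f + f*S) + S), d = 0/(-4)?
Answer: 6480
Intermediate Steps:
d = 0 (d = 0*(-1/4) = 0)
M(f, S) = S + 2*S*f (M(f, S) = 0*S + ((S*f + f*S) + S) = 0 + ((S*f + S*f) + S) = 0 + (2*S*f + S) = 0 + (S + 2*S*f) = S + 2*S*f)
(M(-5, 2)*(-9))*40 = ((2*(1 + 2*(-5)))*(-9))*40 = ((2*(1 - 10))*(-9))*40 = ((2*(-9))*(-9))*40 = -18*(-9)*40 = 162*40 = 6480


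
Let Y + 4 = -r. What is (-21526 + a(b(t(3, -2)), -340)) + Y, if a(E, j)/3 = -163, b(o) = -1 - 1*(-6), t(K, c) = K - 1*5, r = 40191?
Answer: -62210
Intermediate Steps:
t(K, c) = -5 + K (t(K, c) = K - 5 = -5 + K)
b(o) = 5 (b(o) = -1 + 6 = 5)
a(E, j) = -489 (a(E, j) = 3*(-163) = -489)
Y = -40195 (Y = -4 - 1*40191 = -4 - 40191 = -40195)
(-21526 + a(b(t(3, -2)), -340)) + Y = (-21526 - 489) - 40195 = -22015 - 40195 = -62210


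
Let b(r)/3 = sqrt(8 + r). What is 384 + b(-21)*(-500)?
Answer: 384 - 1500*I*sqrt(13) ≈ 384.0 - 5408.3*I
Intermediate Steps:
b(r) = 3*sqrt(8 + r)
384 + b(-21)*(-500) = 384 + (3*sqrt(8 - 21))*(-500) = 384 + (3*sqrt(-13))*(-500) = 384 + (3*(I*sqrt(13)))*(-500) = 384 + (3*I*sqrt(13))*(-500) = 384 - 1500*I*sqrt(13)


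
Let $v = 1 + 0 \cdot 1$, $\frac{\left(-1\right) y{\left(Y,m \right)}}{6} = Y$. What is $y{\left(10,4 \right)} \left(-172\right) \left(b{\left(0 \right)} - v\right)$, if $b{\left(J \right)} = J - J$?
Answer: $-10320$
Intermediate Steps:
$b{\left(J \right)} = 0$
$y{\left(Y,m \right)} = - 6 Y$
$v = 1$ ($v = 1 + 0 = 1$)
$y{\left(10,4 \right)} \left(-172\right) \left(b{\left(0 \right)} - v\right) = \left(-6\right) 10 \left(-172\right) \left(0 - 1\right) = \left(-60\right) \left(-172\right) \left(0 - 1\right) = 10320 \left(-1\right) = -10320$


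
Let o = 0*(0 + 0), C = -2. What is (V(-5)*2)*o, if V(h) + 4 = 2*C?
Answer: 0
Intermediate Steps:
o = 0 (o = 0*0 = 0)
V(h) = -8 (V(h) = -4 + 2*(-2) = -4 - 4 = -8)
(V(-5)*2)*o = -8*2*0 = -16*0 = 0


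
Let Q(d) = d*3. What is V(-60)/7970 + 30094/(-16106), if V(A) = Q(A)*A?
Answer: -3295219/6418241 ≈ -0.51341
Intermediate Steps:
Q(d) = 3*d
V(A) = 3*A² (V(A) = (3*A)*A = 3*A²)
V(-60)/7970 + 30094/(-16106) = (3*(-60)²)/7970 + 30094/(-16106) = (3*3600)*(1/7970) + 30094*(-1/16106) = 10800*(1/7970) - 15047/8053 = 1080/797 - 15047/8053 = -3295219/6418241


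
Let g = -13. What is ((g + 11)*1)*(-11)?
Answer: 22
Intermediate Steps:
((g + 11)*1)*(-11) = ((-13 + 11)*1)*(-11) = -2*1*(-11) = -2*(-11) = 22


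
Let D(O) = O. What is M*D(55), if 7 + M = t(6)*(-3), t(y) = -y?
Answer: 605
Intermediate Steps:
M = 11 (M = -7 - 1*6*(-3) = -7 - 6*(-3) = -7 + 18 = 11)
M*D(55) = 11*55 = 605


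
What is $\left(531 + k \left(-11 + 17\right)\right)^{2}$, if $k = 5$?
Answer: $314721$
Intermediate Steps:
$\left(531 + k \left(-11 + 17\right)\right)^{2} = \left(531 + 5 \left(-11 + 17\right)\right)^{2} = \left(531 + 5 \cdot 6\right)^{2} = \left(531 + 30\right)^{2} = 561^{2} = 314721$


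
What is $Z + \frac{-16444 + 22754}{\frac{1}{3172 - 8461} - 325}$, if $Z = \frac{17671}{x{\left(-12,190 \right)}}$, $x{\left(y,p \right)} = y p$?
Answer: $- \frac{53233463273}{1959575640} \approx -27.166$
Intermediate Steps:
$x{\left(y,p \right)} = p y$
$Z = - \frac{17671}{2280}$ ($Z = \frac{17671}{190 \left(-12\right)} = \frac{17671}{-2280} = 17671 \left(- \frac{1}{2280}\right) = - \frac{17671}{2280} \approx -7.7504$)
$Z + \frac{-16444 + 22754}{\frac{1}{3172 - 8461} - 325} = - \frac{17671}{2280} + \frac{-16444 + 22754}{\frac{1}{3172 - 8461} - 325} = - \frac{17671}{2280} + \frac{6310}{\frac{1}{-5289} - 325} = - \frac{17671}{2280} + \frac{6310}{- \frac{1}{5289} - 325} = - \frac{17671}{2280} + \frac{6310}{- \frac{1718926}{5289}} = - \frac{17671}{2280} + 6310 \left(- \frac{5289}{1718926}\right) = - \frac{17671}{2280} - \frac{16686795}{859463} = - \frac{53233463273}{1959575640}$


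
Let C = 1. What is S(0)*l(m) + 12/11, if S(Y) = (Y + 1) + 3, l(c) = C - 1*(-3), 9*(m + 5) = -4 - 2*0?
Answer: 188/11 ≈ 17.091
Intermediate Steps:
m = -49/9 (m = -5 + (-4 - 2*0)/9 = -5 + (-4 + 0)/9 = -5 + (⅑)*(-4) = -5 - 4/9 = -49/9 ≈ -5.4444)
l(c) = 4 (l(c) = 1 - 1*(-3) = 1 + 3 = 4)
S(Y) = 4 + Y (S(Y) = (1 + Y) + 3 = 4 + Y)
S(0)*l(m) + 12/11 = (4 + 0)*4 + 12/11 = 4*4 + 12*(1/11) = 16 + 12/11 = 188/11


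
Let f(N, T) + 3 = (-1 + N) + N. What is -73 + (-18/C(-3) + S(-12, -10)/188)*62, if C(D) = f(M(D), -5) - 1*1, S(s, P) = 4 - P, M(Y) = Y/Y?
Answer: 14270/47 ≈ 303.62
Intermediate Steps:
M(Y) = 1
f(N, T) = -4 + 2*N (f(N, T) = -3 + ((-1 + N) + N) = -3 + (-1 + 2*N) = -4 + 2*N)
C(D) = -3 (C(D) = (-4 + 2*1) - 1*1 = (-4 + 2) - 1 = -2 - 1 = -3)
-73 + (-18/C(-3) + S(-12, -10)/188)*62 = -73 + (-18/(-3) + (4 - 1*(-10))/188)*62 = -73 + (-18*(-⅓) + (4 + 10)*(1/188))*62 = -73 + (6 + 14*(1/188))*62 = -73 + (6 + 7/94)*62 = -73 + (571/94)*62 = -73 + 17701/47 = 14270/47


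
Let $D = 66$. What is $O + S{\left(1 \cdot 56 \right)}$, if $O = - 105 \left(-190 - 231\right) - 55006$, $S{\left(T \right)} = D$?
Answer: $-10735$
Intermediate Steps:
$S{\left(T \right)} = 66$
$O = -10801$ ($O = \left(-105\right) \left(-421\right) - 55006 = 44205 - 55006 = -10801$)
$O + S{\left(1 \cdot 56 \right)} = -10801 + 66 = -10735$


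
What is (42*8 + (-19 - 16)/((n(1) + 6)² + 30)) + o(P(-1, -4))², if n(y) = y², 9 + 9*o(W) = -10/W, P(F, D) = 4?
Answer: 8630707/25596 ≈ 337.19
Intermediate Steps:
o(W) = -1 - 10/(9*W) (o(W) = -1 + (-10/W)/9 = -1 - 10/(9*W))
(42*8 + (-19 - 16)/((n(1) + 6)² + 30)) + o(P(-1, -4))² = (42*8 + (-19 - 16)/((1² + 6)² + 30)) + ((-10/9 - 1*4)/4)² = (336 - 35/((1 + 6)² + 30)) + ((-10/9 - 4)/4)² = (336 - 35/(7² + 30)) + ((¼)*(-46/9))² = (336 - 35/(49 + 30)) + (-23/18)² = (336 - 35/79) + 529/324 = 26509/79 + 529/324 = 8630707/25596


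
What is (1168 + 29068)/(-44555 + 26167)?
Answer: -7559/4597 ≈ -1.6443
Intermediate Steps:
(1168 + 29068)/(-44555 + 26167) = 30236/(-18388) = 30236*(-1/18388) = -7559/4597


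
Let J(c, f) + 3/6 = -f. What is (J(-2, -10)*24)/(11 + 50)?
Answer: 228/61 ≈ 3.7377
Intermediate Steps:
J(c, f) = -½ - f
(J(-2, -10)*24)/(11 + 50) = ((-½ - 1*(-10))*24)/(11 + 50) = ((-½ + 10)*24)/61 = ((19/2)*24)*(1/61) = 228*(1/61) = 228/61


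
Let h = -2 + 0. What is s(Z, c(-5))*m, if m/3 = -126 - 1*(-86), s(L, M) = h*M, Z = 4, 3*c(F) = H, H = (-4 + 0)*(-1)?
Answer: 320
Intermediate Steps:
H = 4 (H = -4*(-1) = 4)
c(F) = 4/3 (c(F) = (1/3)*4 = 4/3)
h = -2
s(L, M) = -2*M
m = -120 (m = 3*(-126 - 1*(-86)) = 3*(-126 + 86) = 3*(-40) = -120)
s(Z, c(-5))*m = -2*4/3*(-120) = -8/3*(-120) = 320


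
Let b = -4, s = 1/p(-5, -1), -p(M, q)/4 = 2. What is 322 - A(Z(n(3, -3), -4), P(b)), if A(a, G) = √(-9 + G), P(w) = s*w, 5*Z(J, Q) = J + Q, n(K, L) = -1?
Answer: 322 - I*√34/2 ≈ 322.0 - 2.9155*I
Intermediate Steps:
p(M, q) = -8 (p(M, q) = -4*2 = -8)
s = -⅛ (s = 1/(-8) = -⅛ ≈ -0.12500)
Z(J, Q) = J/5 + Q/5 (Z(J, Q) = (J + Q)/5 = J/5 + Q/5)
P(w) = -w/8
322 - A(Z(n(3, -3), -4), P(b)) = 322 - √(-9 - ⅛*(-4)) = 322 - √(-9 + ½) = 322 - √(-17/2) = 322 - I*√34/2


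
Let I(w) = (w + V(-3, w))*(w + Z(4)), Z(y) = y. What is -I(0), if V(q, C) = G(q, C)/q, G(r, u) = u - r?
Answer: 4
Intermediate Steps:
V(q, C) = (C - q)/q
I(w) = (-1 + 2*w/3)*(4 + w) (I(w) = (w + (w - 1*(-3))/(-3))*(w + 4) = (w - (w + 3)/3)*(4 + w) = (w - (3 + w)/3)*(4 + w) = (w + (-1 - w/3))*(4 + w) = (-1 + 2*w/3)*(4 + w))
-I(0) = -(-4 + (⅔)*0² + (5/3)*0) = -(-4 + (⅔)*0 + 0) = -(-4 + 0 + 0) = -1*(-4) = 4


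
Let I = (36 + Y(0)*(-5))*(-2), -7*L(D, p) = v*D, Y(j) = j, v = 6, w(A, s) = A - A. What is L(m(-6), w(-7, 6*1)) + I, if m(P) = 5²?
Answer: -654/7 ≈ -93.429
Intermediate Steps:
w(A, s) = 0
m(P) = 25
L(D, p) = -6*D/7
I = -72 (I = (36 + 0*(-5))*(-2) = (36 + 0)*(-2) = 36*(-2) = -72)
L(m(-6), w(-7, 6*1)) + I = -6/7*25 - 72 = -150/7 - 72 = -654/7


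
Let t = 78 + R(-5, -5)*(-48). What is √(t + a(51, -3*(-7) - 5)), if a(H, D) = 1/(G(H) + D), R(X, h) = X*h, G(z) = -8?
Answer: 5*I*√718/4 ≈ 33.494*I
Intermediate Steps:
a(H, D) = 1/(-8 + D)
t = -1122 (t = 78 - 5*(-5)*(-48) = 78 + 25*(-48) = 78 - 1200 = -1122)
√(t + a(51, -3*(-7) - 5)) = √(-1122 + 1/(-8 + (-3*(-7) - 5))) = √(-1122 + 1/(-8 + (21 - 5))) = √(-1122 + 1/(-8 + 16)) = √(-1122 + 1/8) = √(-1122 + ⅛) = √(-8975/8) = 5*I*√718/4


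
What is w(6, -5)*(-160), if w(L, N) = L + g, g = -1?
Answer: -800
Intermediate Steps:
w(L, N) = -1 + L (w(L, N) = L - 1 = -1 + L)
w(6, -5)*(-160) = (-1 + 6)*(-160) = 5*(-160) = -800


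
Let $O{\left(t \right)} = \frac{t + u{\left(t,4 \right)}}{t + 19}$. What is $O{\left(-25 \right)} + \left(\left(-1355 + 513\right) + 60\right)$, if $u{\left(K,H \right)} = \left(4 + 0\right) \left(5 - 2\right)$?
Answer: $- \frac{4679}{6} \approx -779.83$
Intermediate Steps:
$u{\left(K,H \right)} = 12$ ($u{\left(K,H \right)} = 4 \cdot 3 = 12$)
$O{\left(t \right)} = \frac{12 + t}{19 + t}$ ($O{\left(t \right)} = \frac{t + 12}{t + 19} = \frac{12 + t}{19 + t}$)
$O{\left(-25 \right)} + \left(\left(-1355 + 513\right) + 60\right) = \frac{12 - 25}{19 - 25} + \left(\left(-1355 + 513\right) + 60\right) = \frac{1}{-6} \left(-13\right) + \left(-842 + 60\right) = \left(- \frac{1}{6}\right) \left(-13\right) - 782 = \frac{13}{6} - 782 = - \frac{4679}{6}$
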